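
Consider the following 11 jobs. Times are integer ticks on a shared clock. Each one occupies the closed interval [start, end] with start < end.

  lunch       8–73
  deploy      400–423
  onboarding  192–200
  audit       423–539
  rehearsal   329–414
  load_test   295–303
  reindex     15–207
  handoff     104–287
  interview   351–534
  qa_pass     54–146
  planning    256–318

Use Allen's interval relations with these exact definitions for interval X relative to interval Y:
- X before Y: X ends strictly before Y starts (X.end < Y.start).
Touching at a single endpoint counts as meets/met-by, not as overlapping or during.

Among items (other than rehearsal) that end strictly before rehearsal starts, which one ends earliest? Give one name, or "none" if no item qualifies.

lunch

Target rehearsal = [329, 414].
audit [423, 539] → after → excluded.
deploy [400, 423] → overlapped-by → excluded.
handoff [104, 287] → before → candidate.
interview [351, 534] → overlapped-by → excluded.
load_test [295, 303] → before → candidate.
lunch [8, 73] → before → candidate.
onboarding [192, 200] → before → candidate.
planning [256, 318] → before → candidate.
qa_pass [54, 146] → before → candidate.
reindex [15, 207] → before → candidate.
Among candidates, earliest end is 73 → lunch.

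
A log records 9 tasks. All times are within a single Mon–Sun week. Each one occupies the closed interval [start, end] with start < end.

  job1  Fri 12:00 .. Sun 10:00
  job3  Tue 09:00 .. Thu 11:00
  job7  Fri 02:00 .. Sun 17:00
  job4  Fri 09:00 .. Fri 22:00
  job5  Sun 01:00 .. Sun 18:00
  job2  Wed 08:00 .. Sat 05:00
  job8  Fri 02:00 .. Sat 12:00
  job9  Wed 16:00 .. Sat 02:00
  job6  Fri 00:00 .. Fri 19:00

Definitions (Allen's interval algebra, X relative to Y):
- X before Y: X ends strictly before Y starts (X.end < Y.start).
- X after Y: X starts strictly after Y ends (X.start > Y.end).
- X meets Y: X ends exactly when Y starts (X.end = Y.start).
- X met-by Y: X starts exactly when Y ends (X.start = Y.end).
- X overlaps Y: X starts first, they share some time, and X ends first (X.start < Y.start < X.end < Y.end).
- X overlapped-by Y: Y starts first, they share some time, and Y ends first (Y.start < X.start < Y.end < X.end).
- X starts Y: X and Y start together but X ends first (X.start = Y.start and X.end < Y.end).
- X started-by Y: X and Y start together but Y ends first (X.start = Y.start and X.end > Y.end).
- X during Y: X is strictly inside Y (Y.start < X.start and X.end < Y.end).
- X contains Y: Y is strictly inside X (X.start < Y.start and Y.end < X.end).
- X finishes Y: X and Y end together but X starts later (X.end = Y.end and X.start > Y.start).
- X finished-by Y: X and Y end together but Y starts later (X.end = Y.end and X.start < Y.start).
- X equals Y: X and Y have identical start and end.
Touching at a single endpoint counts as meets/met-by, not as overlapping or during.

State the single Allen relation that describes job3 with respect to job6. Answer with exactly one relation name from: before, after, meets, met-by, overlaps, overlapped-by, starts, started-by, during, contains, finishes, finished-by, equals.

before

job3 = [Tue 09:00, Thu 11:00]; job6 = [Fri 00:00, Fri 19:00].
Compare endpoints: job3.start < job6.start, job3.start < job6.end, job3.end < job6.start, job3.end < job6.end.
That pattern is 'before'.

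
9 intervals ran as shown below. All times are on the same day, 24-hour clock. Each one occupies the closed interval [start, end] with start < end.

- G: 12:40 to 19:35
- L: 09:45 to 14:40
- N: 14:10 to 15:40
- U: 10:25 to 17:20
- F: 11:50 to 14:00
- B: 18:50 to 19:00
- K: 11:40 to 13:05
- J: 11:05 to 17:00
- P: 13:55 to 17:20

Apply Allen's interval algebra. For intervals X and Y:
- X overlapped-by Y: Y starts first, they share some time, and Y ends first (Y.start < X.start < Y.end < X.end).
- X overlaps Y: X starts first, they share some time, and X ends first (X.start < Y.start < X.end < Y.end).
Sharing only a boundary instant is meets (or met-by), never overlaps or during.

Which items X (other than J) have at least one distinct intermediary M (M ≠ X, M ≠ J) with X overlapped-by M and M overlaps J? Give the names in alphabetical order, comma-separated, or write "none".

Target J = [11:05, 17:00].
Intermediaries M with M overlaps J: L.
Via L — items with X overlapped-by L: G, N, P, U.
Union: G, N, P, U.

G, N, P, U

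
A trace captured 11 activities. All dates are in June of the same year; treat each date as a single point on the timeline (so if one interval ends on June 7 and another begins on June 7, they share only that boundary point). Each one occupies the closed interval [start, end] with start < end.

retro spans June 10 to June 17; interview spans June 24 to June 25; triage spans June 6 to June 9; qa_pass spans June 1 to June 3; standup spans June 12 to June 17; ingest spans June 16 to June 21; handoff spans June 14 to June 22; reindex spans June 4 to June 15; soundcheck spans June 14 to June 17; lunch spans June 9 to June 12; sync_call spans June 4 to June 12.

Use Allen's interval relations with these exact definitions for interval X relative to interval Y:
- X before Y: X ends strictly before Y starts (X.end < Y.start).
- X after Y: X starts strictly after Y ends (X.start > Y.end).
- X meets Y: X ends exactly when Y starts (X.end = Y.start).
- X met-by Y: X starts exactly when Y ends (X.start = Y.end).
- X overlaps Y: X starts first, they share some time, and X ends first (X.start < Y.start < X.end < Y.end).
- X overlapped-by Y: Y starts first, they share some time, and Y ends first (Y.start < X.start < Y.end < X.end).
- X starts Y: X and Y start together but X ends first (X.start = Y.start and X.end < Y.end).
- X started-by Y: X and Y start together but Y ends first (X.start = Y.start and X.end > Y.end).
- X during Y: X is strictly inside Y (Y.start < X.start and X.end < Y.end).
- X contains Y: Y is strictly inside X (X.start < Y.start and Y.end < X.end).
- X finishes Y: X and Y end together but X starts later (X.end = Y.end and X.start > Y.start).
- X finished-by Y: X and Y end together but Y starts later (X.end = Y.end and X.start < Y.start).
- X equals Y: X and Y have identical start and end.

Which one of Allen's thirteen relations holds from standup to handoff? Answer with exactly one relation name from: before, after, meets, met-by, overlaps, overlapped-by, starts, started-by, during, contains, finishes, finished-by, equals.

overlaps

standup = [June 12, June 17]; handoff = [June 14, June 22].
Compare endpoints: standup.start < handoff.start, standup.start < handoff.end, standup.end > handoff.start, standup.end < handoff.end.
That pattern is 'overlaps'.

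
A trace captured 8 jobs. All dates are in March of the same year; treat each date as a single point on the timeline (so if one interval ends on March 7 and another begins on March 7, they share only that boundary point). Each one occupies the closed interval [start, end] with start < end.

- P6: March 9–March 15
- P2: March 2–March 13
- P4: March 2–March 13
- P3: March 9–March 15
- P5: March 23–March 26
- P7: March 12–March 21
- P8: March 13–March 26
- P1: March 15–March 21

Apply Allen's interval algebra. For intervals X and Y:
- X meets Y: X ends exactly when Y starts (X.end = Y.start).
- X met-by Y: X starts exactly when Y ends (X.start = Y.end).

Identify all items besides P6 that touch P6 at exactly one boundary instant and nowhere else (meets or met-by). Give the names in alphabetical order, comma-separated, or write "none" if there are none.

Target P6 = [March 9, March 15].
P1 [March 15, March 21] → met-by → yes.
P2 [March 2, March 13] → overlaps → no.
P3 [March 9, March 15] → equals → no.
P4 [March 2, March 13] → overlaps → no.
P5 [March 23, March 26] → after → no.
P7 [March 12, March 21] → overlapped-by → no.
P8 [March 13, March 26] → overlapped-by → no.
Result: P1.

P1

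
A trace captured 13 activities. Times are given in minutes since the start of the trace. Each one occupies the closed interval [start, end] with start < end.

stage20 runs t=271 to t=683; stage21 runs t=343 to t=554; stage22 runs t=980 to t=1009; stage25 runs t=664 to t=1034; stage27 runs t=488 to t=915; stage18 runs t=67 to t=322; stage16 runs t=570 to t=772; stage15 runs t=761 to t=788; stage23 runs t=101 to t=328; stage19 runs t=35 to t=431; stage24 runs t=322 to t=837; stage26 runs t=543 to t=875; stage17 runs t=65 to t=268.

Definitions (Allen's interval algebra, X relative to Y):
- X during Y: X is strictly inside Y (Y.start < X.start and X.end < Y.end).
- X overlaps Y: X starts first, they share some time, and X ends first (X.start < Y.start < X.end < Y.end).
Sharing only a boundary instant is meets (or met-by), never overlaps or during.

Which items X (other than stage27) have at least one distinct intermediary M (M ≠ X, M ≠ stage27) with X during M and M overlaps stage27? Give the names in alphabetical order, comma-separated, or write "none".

Target stage27 = [t=488, t=915].
Intermediaries M with M overlaps stage27: stage20, stage21, stage24.
Via stage20 — items with X during stage20: stage21.
Via stage21 — items with X during stage21: none.
Via stage24 — items with X during stage24: stage15, stage16, stage21.
Union: stage15, stage16, stage21.

stage15, stage16, stage21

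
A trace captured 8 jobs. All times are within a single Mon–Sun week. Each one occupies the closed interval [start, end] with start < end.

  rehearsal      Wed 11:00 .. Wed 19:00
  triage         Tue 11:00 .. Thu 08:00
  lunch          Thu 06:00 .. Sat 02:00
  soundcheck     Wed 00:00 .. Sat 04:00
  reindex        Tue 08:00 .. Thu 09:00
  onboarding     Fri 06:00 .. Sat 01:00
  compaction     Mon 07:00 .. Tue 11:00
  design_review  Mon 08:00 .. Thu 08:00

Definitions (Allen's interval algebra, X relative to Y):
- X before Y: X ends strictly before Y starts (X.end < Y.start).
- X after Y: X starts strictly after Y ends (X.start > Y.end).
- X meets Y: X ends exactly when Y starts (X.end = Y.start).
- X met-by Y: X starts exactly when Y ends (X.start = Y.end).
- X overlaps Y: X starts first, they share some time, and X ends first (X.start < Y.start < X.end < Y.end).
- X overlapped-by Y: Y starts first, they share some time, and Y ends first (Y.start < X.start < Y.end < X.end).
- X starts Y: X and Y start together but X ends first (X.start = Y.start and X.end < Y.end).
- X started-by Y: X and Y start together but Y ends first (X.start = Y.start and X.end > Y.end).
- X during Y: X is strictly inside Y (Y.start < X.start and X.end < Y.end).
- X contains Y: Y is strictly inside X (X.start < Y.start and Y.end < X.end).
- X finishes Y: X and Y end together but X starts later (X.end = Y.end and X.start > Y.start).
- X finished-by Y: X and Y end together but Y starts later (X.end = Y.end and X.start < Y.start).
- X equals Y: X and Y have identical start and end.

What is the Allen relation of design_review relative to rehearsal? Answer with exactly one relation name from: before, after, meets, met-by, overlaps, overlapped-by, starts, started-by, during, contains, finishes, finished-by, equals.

contains

design_review = [Mon 08:00, Thu 08:00]; rehearsal = [Wed 11:00, Wed 19:00].
Compare endpoints: design_review.start < rehearsal.start, design_review.start < rehearsal.end, design_review.end > rehearsal.start, design_review.end > rehearsal.end.
That pattern is 'contains'.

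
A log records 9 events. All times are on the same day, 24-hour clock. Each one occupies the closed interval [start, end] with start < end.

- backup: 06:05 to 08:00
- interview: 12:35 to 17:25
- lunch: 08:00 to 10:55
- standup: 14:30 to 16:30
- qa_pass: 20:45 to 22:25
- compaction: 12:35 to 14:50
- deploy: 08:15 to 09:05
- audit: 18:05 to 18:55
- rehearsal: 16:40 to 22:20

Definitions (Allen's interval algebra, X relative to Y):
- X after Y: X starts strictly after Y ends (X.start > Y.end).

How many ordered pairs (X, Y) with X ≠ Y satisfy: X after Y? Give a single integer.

Checking all 72 ordered pairs for relation 'after'; matching pairs in alphabetical order:
(audit, backup): audit after backup ✓
(audit, compaction): audit after compaction ✓
(audit, deploy): audit after deploy ✓
(audit, interview): audit after interview ✓
(audit, lunch): audit after lunch ✓
(audit, standup): audit after standup ✓
(compaction, backup): compaction after backup ✓
(compaction, deploy): compaction after deploy ✓
(compaction, lunch): compaction after lunch ✓
(deploy, backup): deploy after backup ✓
(interview, backup): interview after backup ✓
(interview, deploy): interview after deploy ✓
(interview, lunch): interview after lunch ✓
(qa_pass, audit): qa_pass after audit ✓
(qa_pass, backup): qa_pass after backup ✓
(qa_pass, compaction): qa_pass after compaction ✓
(qa_pass, deploy): qa_pass after deploy ✓
(qa_pass, interview): qa_pass after interview ✓
(qa_pass, lunch): qa_pass after lunch ✓
(qa_pass, standup): qa_pass after standup ✓
(rehearsal, backup): rehearsal after backup ✓
(rehearsal, compaction): rehearsal after compaction ✓
(rehearsal, deploy): rehearsal after deploy ✓
(rehearsal, lunch): rehearsal after lunch ✓
... plus 4 further pairs not listed.
Count: 28.

28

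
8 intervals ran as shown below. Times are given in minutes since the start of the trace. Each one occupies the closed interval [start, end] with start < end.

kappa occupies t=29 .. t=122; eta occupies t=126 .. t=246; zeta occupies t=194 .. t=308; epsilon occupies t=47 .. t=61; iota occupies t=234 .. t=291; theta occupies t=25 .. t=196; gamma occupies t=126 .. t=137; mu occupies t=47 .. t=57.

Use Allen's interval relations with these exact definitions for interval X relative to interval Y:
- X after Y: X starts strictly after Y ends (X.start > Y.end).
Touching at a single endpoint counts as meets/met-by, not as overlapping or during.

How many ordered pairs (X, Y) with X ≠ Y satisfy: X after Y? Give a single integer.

Checking all 56 ordered pairs for relation 'after'; matching pairs in alphabetical order:
(eta, epsilon): eta after epsilon ✓
(eta, kappa): eta after kappa ✓
(eta, mu): eta after mu ✓
(gamma, epsilon): gamma after epsilon ✓
(gamma, kappa): gamma after kappa ✓
(gamma, mu): gamma after mu ✓
(iota, epsilon): iota after epsilon ✓
(iota, gamma): iota after gamma ✓
(iota, kappa): iota after kappa ✓
(iota, mu): iota after mu ✓
(iota, theta): iota after theta ✓
(zeta, epsilon): zeta after epsilon ✓
(zeta, gamma): zeta after gamma ✓
(zeta, kappa): zeta after kappa ✓
(zeta, mu): zeta after mu ✓
Count: 15.

15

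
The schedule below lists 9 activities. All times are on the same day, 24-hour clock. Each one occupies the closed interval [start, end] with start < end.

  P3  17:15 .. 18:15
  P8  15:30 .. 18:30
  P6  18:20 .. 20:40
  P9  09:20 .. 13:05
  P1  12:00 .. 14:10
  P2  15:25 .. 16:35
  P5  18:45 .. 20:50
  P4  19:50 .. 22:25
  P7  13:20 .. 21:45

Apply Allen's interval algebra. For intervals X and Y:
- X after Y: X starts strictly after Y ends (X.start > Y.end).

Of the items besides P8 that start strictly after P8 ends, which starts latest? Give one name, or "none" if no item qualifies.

P4

Target P8 = [15:30, 18:30].
P1 [12:00, 14:10] → before → excluded.
P2 [15:25, 16:35] → overlaps → excluded.
P3 [17:15, 18:15] → during → excluded.
P4 [19:50, 22:25] → after → candidate.
P5 [18:45, 20:50] → after → candidate.
P6 [18:20, 20:40] → overlapped-by → excluded.
P7 [13:20, 21:45] → contains → excluded.
P9 [09:20, 13:05] → before → excluded.
Among candidates, latest start is 19:50 → P4.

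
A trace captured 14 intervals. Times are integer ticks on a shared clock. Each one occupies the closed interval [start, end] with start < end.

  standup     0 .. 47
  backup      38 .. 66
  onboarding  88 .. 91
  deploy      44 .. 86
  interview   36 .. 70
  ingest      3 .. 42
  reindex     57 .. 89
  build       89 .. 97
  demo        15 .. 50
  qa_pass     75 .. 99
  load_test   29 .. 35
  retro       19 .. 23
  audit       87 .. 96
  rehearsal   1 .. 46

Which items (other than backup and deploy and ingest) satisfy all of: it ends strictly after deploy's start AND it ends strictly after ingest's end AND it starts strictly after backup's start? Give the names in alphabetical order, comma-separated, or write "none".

Conditions: its end is strictly after deploy's start (X.end > 44) AND its end is strictly after ingest's end (X.end > 42) AND its start is strictly after backup's start (X.start > 38).
audit: end 96 > 44? ✓; end 96 > 42? ✓; start 87 > 38? ✓ → yes.
build: end 97 > 44? ✓; end 97 > 42? ✓; start 89 > 38? ✓ → yes.
demo: end 50 > 44? ✓; end 50 > 42? ✓; start 15 > 38? ✗ → no.
interview: end 70 > 44? ✓; end 70 > 42? ✓; start 36 > 38? ✗ → no.
load_test: end 35 > 44? ✗; end 35 > 42? ✗; start 29 > 38? ✗ → no.
onboarding: end 91 > 44? ✓; end 91 > 42? ✓; start 88 > 38? ✓ → yes.
qa_pass: end 99 > 44? ✓; end 99 > 42? ✓; start 75 > 38? ✓ → yes.
rehearsal: end 46 > 44? ✓; end 46 > 42? ✓; start 1 > 38? ✗ → no.
reindex: end 89 > 44? ✓; end 89 > 42? ✓; start 57 > 38? ✓ → yes.
retro: end 23 > 44? ✗; end 23 > 42? ✗; start 19 > 38? ✗ → no.
standup: end 47 > 44? ✓; end 47 > 42? ✓; start 0 > 38? ✗ → no.
Result: audit, build, onboarding, qa_pass, reindex.

audit, build, onboarding, qa_pass, reindex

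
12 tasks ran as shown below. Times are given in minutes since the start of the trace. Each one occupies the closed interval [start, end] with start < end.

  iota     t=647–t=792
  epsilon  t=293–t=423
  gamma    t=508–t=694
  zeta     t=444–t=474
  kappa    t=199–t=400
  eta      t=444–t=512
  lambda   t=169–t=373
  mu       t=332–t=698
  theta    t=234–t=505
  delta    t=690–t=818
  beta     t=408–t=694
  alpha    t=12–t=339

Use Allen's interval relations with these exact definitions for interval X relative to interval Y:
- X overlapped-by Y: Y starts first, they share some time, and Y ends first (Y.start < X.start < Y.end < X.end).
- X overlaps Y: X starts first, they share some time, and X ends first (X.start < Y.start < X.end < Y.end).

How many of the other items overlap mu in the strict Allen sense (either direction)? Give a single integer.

Target mu = [t=332, t=698].
alpha [t=12, t=339] → overlaps → counts.
beta [t=408, t=694] → during → no.
delta [t=690, t=818] → overlapped-by → counts.
epsilon [t=293, t=423] → overlaps → counts.
eta [t=444, t=512] → during → no.
gamma [t=508, t=694] → during → no.
iota [t=647, t=792] → overlapped-by → counts.
kappa [t=199, t=400] → overlaps → counts.
lambda [t=169, t=373] → overlaps → counts.
theta [t=234, t=505] → overlaps → counts.
zeta [t=444, t=474] → during → no.
Total: 7.

7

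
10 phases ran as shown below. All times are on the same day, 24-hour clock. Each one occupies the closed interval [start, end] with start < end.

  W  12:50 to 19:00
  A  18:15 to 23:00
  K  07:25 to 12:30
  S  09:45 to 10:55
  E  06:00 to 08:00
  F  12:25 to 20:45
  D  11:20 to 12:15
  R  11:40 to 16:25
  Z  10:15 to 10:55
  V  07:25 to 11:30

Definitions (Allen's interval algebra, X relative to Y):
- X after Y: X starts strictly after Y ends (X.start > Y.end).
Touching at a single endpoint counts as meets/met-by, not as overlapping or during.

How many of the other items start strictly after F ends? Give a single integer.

0

Target F = [12:25, 20:45].
A [18:15, 23:00] → overlapped-by → no.
D [11:20, 12:15] → before → no.
E [06:00, 08:00] → before → no.
K [07:25, 12:30] → overlaps → no.
R [11:40, 16:25] → overlaps → no.
S [09:45, 10:55] → before → no.
V [07:25, 11:30] → before → no.
W [12:50, 19:00] → during → no.
Z [10:15, 10:55] → before → no.
Total: 0.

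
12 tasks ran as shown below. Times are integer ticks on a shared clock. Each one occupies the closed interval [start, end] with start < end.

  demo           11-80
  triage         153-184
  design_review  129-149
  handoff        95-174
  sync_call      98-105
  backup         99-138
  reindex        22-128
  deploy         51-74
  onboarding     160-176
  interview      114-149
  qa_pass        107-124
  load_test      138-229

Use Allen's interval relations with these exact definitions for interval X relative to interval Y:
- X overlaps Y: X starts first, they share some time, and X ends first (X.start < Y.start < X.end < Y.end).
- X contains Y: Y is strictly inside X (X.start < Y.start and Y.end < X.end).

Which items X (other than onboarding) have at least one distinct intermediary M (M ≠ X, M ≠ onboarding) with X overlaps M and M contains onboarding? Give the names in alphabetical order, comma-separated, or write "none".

design_review, handoff, interview

Target onboarding = [160, 176].
Intermediaries M with M contains onboarding: load_test, triage.
Via load_test — items with X overlaps load_test: design_review, handoff, interview.
Via triage — items with X overlaps triage: handoff.
Union: design_review, handoff, interview.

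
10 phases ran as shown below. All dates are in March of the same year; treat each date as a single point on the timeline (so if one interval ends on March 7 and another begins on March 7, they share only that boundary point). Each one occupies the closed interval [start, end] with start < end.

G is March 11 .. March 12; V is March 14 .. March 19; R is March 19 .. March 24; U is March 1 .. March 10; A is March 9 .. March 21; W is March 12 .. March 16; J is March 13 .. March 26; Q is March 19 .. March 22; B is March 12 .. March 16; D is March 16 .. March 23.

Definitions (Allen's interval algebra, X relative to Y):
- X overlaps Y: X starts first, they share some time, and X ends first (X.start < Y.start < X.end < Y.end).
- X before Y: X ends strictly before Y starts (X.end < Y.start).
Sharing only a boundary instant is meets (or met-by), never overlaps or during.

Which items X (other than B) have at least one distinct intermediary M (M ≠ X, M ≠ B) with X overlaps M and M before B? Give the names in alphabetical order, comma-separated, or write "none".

Target B = [March 12, March 16].
Intermediaries M with M before B: U.
Via U — items with X overlaps U: none.
Union: none.

none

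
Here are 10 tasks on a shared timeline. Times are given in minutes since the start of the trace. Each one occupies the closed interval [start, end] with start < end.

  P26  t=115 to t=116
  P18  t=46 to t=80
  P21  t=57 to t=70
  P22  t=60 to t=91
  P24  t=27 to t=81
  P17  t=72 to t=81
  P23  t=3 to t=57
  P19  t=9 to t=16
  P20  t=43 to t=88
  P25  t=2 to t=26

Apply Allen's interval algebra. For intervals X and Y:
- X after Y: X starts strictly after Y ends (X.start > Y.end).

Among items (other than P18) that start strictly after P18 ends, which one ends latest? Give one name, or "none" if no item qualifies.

P26

Target P18 = [t=46, t=80].
P17 [t=72, t=81] → overlapped-by → excluded.
P19 [t=9, t=16] → before → excluded.
P20 [t=43, t=88] → contains → excluded.
P21 [t=57, t=70] → during → excluded.
P22 [t=60, t=91] → overlapped-by → excluded.
P23 [t=3, t=57] → overlaps → excluded.
P24 [t=27, t=81] → contains → excluded.
P25 [t=2, t=26] → before → excluded.
P26 [t=115, t=116] → after → candidate.
Among candidates, latest end is t=116 → P26.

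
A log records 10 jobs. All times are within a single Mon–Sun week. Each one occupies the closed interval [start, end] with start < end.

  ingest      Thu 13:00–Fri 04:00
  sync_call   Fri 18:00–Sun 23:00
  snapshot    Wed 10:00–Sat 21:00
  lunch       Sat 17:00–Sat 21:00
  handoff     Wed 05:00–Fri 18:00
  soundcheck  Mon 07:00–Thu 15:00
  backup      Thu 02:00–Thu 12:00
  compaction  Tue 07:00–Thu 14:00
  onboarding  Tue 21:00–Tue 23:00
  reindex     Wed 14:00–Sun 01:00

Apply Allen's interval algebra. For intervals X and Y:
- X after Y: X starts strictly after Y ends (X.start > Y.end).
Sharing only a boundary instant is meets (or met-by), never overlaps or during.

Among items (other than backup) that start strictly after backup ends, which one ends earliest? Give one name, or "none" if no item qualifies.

ingest

Target backup = [Thu 02:00, Thu 12:00].
compaction [Tue 07:00, Thu 14:00] → contains → excluded.
handoff [Wed 05:00, Fri 18:00] → contains → excluded.
ingest [Thu 13:00, Fri 04:00] → after → candidate.
lunch [Sat 17:00, Sat 21:00] → after → candidate.
onboarding [Tue 21:00, Tue 23:00] → before → excluded.
reindex [Wed 14:00, Sun 01:00] → contains → excluded.
snapshot [Wed 10:00, Sat 21:00] → contains → excluded.
soundcheck [Mon 07:00, Thu 15:00] → contains → excluded.
sync_call [Fri 18:00, Sun 23:00] → after → candidate.
Among candidates, earliest end is Fri 04:00 → ingest.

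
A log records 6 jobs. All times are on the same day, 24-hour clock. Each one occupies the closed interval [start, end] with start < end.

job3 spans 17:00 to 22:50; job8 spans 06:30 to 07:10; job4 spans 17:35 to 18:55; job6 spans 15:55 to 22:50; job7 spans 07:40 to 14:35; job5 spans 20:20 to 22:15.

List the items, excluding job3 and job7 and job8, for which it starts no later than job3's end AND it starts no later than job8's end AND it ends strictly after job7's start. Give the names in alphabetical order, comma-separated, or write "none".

Conditions: its start is no later than job3's end (X.start <= 22:50) AND its start is no later than job8's end (X.start <= 07:10) AND its end is strictly after job7's start (X.end > 07:40).
job4: start 17:35 <= 22:50? ✓; start 17:35 <= 07:10? ✗; end 18:55 > 07:40? ✓ → no.
job5: start 20:20 <= 22:50? ✓; start 20:20 <= 07:10? ✗; end 22:15 > 07:40? ✓ → no.
job6: start 15:55 <= 22:50? ✓; start 15:55 <= 07:10? ✗; end 22:50 > 07:40? ✓ → no.
Result: none.

none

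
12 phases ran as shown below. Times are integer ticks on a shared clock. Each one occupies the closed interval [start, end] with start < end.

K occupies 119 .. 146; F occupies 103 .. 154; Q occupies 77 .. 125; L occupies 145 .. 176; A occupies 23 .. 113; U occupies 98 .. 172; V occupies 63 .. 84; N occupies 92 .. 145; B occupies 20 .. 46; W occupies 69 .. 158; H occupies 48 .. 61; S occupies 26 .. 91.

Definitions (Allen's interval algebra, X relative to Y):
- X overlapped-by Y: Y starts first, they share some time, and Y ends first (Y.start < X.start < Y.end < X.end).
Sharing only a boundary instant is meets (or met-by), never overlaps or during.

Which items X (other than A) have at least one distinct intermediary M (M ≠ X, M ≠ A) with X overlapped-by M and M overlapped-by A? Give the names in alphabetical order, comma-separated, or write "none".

F, K, L, N, U

Target A = [23, 113].
Intermediaries M with M overlapped-by A: F, N, Q, U, W.
Via F — items with X overlapped-by F: L.
Via N — items with X overlapped-by N: F, K, U.
Via Q — items with X overlapped-by Q: F, K, N, U.
Via U — items with X overlapped-by U: L.
Via W — items with X overlapped-by W: L, U.
Union: F, K, L, N, U.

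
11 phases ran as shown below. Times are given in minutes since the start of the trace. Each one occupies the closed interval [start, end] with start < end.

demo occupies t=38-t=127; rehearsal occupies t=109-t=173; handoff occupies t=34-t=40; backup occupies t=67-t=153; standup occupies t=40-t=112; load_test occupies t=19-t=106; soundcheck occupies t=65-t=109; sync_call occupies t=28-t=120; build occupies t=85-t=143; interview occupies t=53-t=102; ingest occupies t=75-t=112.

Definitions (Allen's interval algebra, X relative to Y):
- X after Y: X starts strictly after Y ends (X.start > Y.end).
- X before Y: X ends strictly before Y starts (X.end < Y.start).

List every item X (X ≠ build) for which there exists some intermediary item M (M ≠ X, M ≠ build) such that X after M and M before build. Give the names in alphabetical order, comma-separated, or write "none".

backup, ingest, interview, rehearsal, soundcheck

Target build = [t=85, t=143].
Intermediaries M with M before build: handoff.
Via handoff — items with X after handoff: backup, ingest, interview, rehearsal, soundcheck.
Union: backup, ingest, interview, rehearsal, soundcheck.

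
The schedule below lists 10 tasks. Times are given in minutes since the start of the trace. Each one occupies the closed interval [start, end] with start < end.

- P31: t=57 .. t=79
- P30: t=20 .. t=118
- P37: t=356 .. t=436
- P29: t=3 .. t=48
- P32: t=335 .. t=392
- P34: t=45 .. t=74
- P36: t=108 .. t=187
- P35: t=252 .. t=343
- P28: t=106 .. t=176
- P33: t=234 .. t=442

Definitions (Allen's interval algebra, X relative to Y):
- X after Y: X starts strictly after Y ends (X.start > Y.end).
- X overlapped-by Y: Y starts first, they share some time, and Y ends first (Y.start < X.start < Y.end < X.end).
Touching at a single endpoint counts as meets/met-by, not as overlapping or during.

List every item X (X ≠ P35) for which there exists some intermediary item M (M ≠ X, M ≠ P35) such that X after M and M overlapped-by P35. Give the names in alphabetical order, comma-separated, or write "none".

Target P35 = [t=252, t=343].
Intermediaries M with M overlapped-by P35: P32.
Via P32 — items with X after P32: none.
Union: none.

none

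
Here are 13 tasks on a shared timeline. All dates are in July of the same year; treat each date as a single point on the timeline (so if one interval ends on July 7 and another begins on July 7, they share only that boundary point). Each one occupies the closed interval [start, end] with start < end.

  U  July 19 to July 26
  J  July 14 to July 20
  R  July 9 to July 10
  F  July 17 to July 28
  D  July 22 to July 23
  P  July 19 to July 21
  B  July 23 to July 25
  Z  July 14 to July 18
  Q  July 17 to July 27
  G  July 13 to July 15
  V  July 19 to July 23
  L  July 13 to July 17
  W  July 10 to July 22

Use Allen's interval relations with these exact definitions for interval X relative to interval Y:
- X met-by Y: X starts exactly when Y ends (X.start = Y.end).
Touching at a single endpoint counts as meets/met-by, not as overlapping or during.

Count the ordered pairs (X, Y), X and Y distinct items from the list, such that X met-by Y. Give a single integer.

6

Checking all 156 ordered pairs for relation 'met-by'; matching pairs in alphabetical order:
(B, D): B met-by D ✓
(B, V): B met-by V ✓
(D, W): D met-by W ✓
(F, L): F met-by L ✓
(Q, L): Q met-by L ✓
(W, R): W met-by R ✓
Count: 6.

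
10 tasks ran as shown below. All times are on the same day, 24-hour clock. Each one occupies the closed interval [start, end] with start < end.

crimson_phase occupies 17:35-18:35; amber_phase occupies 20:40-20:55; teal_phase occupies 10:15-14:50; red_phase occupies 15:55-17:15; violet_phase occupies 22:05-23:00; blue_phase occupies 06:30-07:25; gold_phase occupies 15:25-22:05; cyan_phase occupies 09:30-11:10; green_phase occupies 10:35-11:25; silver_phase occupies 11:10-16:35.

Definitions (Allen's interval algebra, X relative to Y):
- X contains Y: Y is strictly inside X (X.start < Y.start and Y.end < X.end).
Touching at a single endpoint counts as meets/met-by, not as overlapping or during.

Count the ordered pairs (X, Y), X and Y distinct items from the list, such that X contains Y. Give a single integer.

4

Checking all 90 ordered pairs for relation 'contains'; matching pairs in alphabetical order:
(gold_phase, amber_phase): gold_phase contains amber_phase ✓
(gold_phase, crimson_phase): gold_phase contains crimson_phase ✓
(gold_phase, red_phase): gold_phase contains red_phase ✓
(teal_phase, green_phase): teal_phase contains green_phase ✓
Count: 4.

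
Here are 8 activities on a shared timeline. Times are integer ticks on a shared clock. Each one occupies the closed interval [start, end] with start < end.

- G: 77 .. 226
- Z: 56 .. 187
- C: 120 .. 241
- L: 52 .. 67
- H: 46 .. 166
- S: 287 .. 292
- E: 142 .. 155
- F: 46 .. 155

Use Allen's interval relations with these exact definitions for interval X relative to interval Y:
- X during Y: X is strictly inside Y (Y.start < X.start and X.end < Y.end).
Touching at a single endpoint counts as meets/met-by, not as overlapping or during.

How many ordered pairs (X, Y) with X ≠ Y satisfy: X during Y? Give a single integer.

Checking all 56 ordered pairs for relation 'during'; matching pairs in alphabetical order:
(E, C): E during C ✓
(E, G): E during G ✓
(E, H): E during H ✓
(E, Z): E during Z ✓
(L, F): L during F ✓
(L, H): L during H ✓
Count: 6.

6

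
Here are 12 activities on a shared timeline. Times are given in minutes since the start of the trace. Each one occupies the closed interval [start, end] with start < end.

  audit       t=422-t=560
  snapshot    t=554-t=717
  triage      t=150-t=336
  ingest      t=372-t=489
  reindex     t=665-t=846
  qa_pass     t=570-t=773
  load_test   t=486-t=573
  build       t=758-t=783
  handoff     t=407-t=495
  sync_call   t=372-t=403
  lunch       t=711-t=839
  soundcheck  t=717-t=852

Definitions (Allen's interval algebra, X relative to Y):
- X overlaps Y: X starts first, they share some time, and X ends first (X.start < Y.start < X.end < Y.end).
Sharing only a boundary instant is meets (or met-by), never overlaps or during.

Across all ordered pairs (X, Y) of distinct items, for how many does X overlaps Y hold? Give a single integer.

Checking all 132 ordered pairs for relation 'overlaps'; matching pairs in alphabetical order:
(audit, load_test): audit overlaps load_test ✓
(audit, snapshot): audit overlaps snapshot ✓
(handoff, audit): handoff overlaps audit ✓
(handoff, load_test): handoff overlaps load_test ✓
(ingest, audit): ingest overlaps audit ✓
(ingest, handoff): ingest overlaps handoff ✓
(ingest, load_test): ingest overlaps load_test ✓
(load_test, qa_pass): load_test overlaps qa_pass ✓
(load_test, snapshot): load_test overlaps snapshot ✓
(lunch, soundcheck): lunch overlaps soundcheck ✓
(qa_pass, build): qa_pass overlaps build ✓
(qa_pass, lunch): qa_pass overlaps lunch ✓
(qa_pass, reindex): qa_pass overlaps reindex ✓
(qa_pass, soundcheck): qa_pass overlaps soundcheck ✓
(reindex, soundcheck): reindex overlaps soundcheck ✓
(snapshot, lunch): snapshot overlaps lunch ✓
(snapshot, qa_pass): snapshot overlaps qa_pass ✓
(snapshot, reindex): snapshot overlaps reindex ✓
Count: 18.

18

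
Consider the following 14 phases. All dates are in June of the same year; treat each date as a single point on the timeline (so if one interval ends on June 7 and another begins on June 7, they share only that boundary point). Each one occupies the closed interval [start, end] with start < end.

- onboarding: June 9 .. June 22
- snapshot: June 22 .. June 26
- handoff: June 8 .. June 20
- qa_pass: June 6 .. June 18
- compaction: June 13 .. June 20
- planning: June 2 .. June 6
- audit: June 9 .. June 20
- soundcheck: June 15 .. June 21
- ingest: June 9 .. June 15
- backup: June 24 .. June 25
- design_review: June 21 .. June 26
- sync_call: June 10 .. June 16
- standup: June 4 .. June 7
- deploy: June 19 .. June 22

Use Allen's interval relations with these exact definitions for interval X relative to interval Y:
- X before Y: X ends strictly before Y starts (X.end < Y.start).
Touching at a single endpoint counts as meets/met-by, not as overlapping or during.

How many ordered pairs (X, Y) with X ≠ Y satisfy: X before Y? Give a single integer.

47

Checking all 182 ordered pairs for relation 'before'; matching pairs in alphabetical order:
(audit, backup): audit before backup ✓
(audit, design_review): audit before design_review ✓
(audit, snapshot): audit before snapshot ✓
(compaction, backup): compaction before backup ✓
(compaction, design_review): compaction before design_review ✓
(compaction, snapshot): compaction before snapshot ✓
(deploy, backup): deploy before backup ✓
(handoff, backup): handoff before backup ✓
(handoff, design_review): handoff before design_review ✓
(handoff, snapshot): handoff before snapshot ✓
(ingest, backup): ingest before backup ✓
(ingest, deploy): ingest before deploy ✓
(ingest, design_review): ingest before design_review ✓
(ingest, snapshot): ingest before snapshot ✓
(onboarding, backup): onboarding before backup ✓
(planning, audit): planning before audit ✓
(planning, backup): planning before backup ✓
(planning, compaction): planning before compaction ✓
(planning, deploy): planning before deploy ✓
(planning, design_review): planning before design_review ✓
(planning, handoff): planning before handoff ✓
(planning, ingest): planning before ingest ✓
(planning, onboarding): planning before onboarding ✓
(planning, snapshot): planning before snapshot ✓
... plus 23 further pairs not listed.
Count: 47.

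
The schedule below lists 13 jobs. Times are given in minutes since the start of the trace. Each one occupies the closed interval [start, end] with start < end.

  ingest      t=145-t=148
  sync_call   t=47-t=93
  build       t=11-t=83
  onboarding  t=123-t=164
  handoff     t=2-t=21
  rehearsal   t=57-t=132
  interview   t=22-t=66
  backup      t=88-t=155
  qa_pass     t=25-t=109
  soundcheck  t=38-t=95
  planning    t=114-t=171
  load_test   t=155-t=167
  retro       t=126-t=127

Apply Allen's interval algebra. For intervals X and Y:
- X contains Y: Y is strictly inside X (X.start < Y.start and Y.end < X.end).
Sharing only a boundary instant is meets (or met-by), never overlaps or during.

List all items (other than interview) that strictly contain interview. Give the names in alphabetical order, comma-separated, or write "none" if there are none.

Target interview = [t=22, t=66].
backup [t=88, t=155] → after → no.
build [t=11, t=83] → contains → yes.
handoff [t=2, t=21] → before → no.
ingest [t=145, t=148] → after → no.
load_test [t=155, t=167] → after → no.
onboarding [t=123, t=164] → after → no.
planning [t=114, t=171] → after → no.
qa_pass [t=25, t=109] → overlapped-by → no.
rehearsal [t=57, t=132] → overlapped-by → no.
retro [t=126, t=127] → after → no.
soundcheck [t=38, t=95] → overlapped-by → no.
sync_call [t=47, t=93] → overlapped-by → no.
Result: build.

build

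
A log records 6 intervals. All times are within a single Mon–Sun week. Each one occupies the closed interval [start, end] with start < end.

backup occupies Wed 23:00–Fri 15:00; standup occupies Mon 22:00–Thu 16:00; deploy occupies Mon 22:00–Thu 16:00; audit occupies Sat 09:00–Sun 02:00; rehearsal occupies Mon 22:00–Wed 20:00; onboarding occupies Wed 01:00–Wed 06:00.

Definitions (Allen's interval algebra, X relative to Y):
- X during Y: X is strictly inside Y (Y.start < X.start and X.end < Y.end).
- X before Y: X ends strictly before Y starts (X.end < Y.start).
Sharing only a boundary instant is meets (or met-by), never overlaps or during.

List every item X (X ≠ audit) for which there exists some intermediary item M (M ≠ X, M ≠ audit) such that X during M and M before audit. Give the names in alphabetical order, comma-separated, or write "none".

Target audit = [Sat 09:00, Sun 02:00].
Intermediaries M with M before audit: backup, deploy, onboarding, rehearsal, standup.
Via backup — items with X during backup: none.
Via deploy — items with X during deploy: onboarding.
Via onboarding — items with X during onboarding: none.
Via rehearsal — items with X during rehearsal: onboarding.
Via standup — items with X during standup: onboarding.
Union: onboarding.

onboarding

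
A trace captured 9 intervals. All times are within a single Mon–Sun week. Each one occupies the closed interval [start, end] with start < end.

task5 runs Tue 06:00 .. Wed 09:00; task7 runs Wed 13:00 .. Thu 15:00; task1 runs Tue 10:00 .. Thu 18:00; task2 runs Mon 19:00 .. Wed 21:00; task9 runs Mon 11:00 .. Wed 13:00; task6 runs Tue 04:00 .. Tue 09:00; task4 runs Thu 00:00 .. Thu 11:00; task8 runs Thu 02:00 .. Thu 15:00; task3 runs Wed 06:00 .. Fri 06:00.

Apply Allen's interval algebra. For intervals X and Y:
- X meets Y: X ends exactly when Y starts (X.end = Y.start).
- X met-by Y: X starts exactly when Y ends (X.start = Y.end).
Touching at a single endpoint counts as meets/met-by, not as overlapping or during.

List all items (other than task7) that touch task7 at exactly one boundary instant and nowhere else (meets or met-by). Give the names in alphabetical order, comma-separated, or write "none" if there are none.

task9

Target task7 = [Wed 13:00, Thu 15:00].
task1 [Tue 10:00, Thu 18:00] → contains → no.
task2 [Mon 19:00, Wed 21:00] → overlaps → no.
task3 [Wed 06:00, Fri 06:00] → contains → no.
task4 [Thu 00:00, Thu 11:00] → during → no.
task5 [Tue 06:00, Wed 09:00] → before → no.
task6 [Tue 04:00, Tue 09:00] → before → no.
task8 [Thu 02:00, Thu 15:00] → finishes → no.
task9 [Mon 11:00, Wed 13:00] → meets → yes.
Result: task9.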